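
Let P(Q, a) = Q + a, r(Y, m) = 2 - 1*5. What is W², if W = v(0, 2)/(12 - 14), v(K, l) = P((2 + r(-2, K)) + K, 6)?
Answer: 25/4 ≈ 6.2500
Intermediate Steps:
r(Y, m) = -3 (r(Y, m) = 2 - 5 = -3)
v(K, l) = 5 + K (v(K, l) = ((2 - 3) + K) + 6 = (-1 + K) + 6 = 5 + K)
W = -5/2 (W = (5 + 0)/(12 - 14) = 5/(-2) = 5*(-½) = -5/2 ≈ -2.5000)
W² = (-5/2)² = 25/4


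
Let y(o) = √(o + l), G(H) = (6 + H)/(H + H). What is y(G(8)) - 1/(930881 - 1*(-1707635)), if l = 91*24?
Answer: -1/2638516 + √34958/4 ≈ 46.743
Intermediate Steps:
l = 2184
G(H) = (6 + H)/(2*H) (G(H) = (6 + H)/((2*H)) = (6 + H)*(1/(2*H)) = (6 + H)/(2*H))
y(o) = √(2184 + o) (y(o) = √(o + 2184) = √(2184 + o))
y(G(8)) - 1/(930881 - 1*(-1707635)) = √(2184 + (½)*(6 + 8)/8) - 1/(930881 - 1*(-1707635)) = √(2184 + (½)*(⅛)*14) - 1/(930881 + 1707635) = √(2184 + 7/8) - 1/2638516 = √(17479/8) - 1*1/2638516 = √34958/4 - 1/2638516 = -1/2638516 + √34958/4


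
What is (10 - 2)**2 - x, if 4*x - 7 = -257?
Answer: 253/2 ≈ 126.50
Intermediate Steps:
x = -125/2 (x = 7/4 + (1/4)*(-257) = 7/4 - 257/4 = -125/2 ≈ -62.500)
(10 - 2)**2 - x = (10 - 2)**2 - 1*(-125/2) = 8**2 + 125/2 = 64 + 125/2 = 253/2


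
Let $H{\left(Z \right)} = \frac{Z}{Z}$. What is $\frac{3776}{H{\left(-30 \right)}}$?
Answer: $3776$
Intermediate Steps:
$H{\left(Z \right)} = 1$
$\frac{3776}{H{\left(-30 \right)}} = \frac{3776}{1} = 3776 \cdot 1 = 3776$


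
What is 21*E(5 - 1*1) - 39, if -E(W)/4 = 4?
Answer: -375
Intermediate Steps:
E(W) = -16 (E(W) = -4*4 = -16)
21*E(5 - 1*1) - 39 = 21*(-16) - 39 = -336 - 39 = -375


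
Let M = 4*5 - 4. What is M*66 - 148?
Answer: 908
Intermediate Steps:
M = 16 (M = 20 - 4 = 16)
M*66 - 148 = 16*66 - 148 = 1056 - 148 = 908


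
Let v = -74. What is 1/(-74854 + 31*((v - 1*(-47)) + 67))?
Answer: -1/73614 ≈ -1.3584e-5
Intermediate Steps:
1/(-74854 + 31*((v - 1*(-47)) + 67)) = 1/(-74854 + 31*((-74 - 1*(-47)) + 67)) = 1/(-74854 + 31*((-74 + 47) + 67)) = 1/(-74854 + 31*(-27 + 67)) = 1/(-74854 + 31*40) = 1/(-74854 + 1240) = 1/(-73614) = -1/73614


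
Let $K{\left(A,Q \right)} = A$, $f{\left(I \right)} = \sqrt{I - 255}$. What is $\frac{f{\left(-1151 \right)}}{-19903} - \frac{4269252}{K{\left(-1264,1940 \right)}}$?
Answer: $\frac{1067313}{316} - \frac{i \sqrt{1406}}{19903} \approx 3377.6 - 0.001884 i$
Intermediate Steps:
$f{\left(I \right)} = \sqrt{-255 + I}$
$\frac{f{\left(-1151 \right)}}{-19903} - \frac{4269252}{K{\left(-1264,1940 \right)}} = \frac{\sqrt{-255 - 1151}}{-19903} - \frac{4269252}{-1264} = \sqrt{-1406} \left(- \frac{1}{19903}\right) - - \frac{1067313}{316} = i \sqrt{1406} \left(- \frac{1}{19903}\right) + \frac{1067313}{316} = - \frac{i \sqrt{1406}}{19903} + \frac{1067313}{316} = \frac{1067313}{316} - \frac{i \sqrt{1406}}{19903}$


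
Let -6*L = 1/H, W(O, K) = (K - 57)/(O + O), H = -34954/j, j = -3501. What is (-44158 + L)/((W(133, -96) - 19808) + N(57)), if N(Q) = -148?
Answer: 410570817923/185551526346 ≈ 2.2127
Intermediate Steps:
H = 34954/3501 (H = -34954/(-3501) = -34954*(-1/3501) = 34954/3501 ≈ 9.9840)
W(O, K) = (-57 + K)/(2*O) (W(O, K) = (-57 + K)/((2*O)) = (-57 + K)*(1/(2*O)) = (-57 + K)/(2*O))
L = -1167/69908 (L = -1/(6*34954/3501) = -⅙*3501/34954 = -1167/69908 ≈ -0.016693)
(-44158 + L)/((W(133, -96) - 19808) + N(57)) = (-44158 - 1167/69908)/(((½)*(-57 - 96)/133 - 19808) - 148) = -3086998631/(69908*(((½)*(1/133)*(-153) - 19808) - 148)) = -3086998631/(69908*((-153/266 - 19808) - 148)) = -3086998631/(69908*(-5269081/266 - 148)) = -3086998631/(69908*(-5308449/266)) = -3086998631/69908*(-266/5308449) = 410570817923/185551526346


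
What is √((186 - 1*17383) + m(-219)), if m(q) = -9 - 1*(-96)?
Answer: I*√17110 ≈ 130.81*I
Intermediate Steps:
m(q) = 87 (m(q) = -9 + 96 = 87)
√((186 - 1*17383) + m(-219)) = √((186 - 1*17383) + 87) = √((186 - 17383) + 87) = √(-17197 + 87) = √(-17110) = I*√17110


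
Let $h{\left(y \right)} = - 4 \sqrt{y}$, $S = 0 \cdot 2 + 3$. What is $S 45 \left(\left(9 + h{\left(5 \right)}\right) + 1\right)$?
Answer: $1350 - 540 \sqrt{5} \approx 142.52$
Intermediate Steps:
$S = 3$ ($S = 0 + 3 = 3$)
$S 45 \left(\left(9 + h{\left(5 \right)}\right) + 1\right) = 3 \cdot 45 \left(\left(9 - 4 \sqrt{5}\right) + 1\right) = 135 \left(10 - 4 \sqrt{5}\right) = 1350 - 540 \sqrt{5}$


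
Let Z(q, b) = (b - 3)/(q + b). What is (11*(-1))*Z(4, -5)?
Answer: -88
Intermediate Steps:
Z(q, b) = (-3 + b)/(b + q)
(11*(-1))*Z(4, -5) = (11*(-1))*((-3 - 5)/(-5 + 4)) = -11*(-8)/(-1) = -(-11)*(-8) = -11*8 = -88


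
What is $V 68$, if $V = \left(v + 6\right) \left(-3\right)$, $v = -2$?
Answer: $-816$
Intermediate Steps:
$V = -12$ ($V = \left(-2 + 6\right) \left(-3\right) = 4 \left(-3\right) = -12$)
$V 68 = \left(-12\right) 68 = -816$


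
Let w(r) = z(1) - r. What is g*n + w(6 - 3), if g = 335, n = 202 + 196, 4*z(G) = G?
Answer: 533309/4 ≈ 1.3333e+5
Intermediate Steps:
z(G) = G/4
w(r) = ¼ - r (w(r) = (¼)*1 - r = ¼ - r)
n = 398
g*n + w(6 - 3) = 335*398 + (¼ - (6 - 3)) = 133330 + (¼ - 1*3) = 133330 + (¼ - 3) = 133330 - 11/4 = 533309/4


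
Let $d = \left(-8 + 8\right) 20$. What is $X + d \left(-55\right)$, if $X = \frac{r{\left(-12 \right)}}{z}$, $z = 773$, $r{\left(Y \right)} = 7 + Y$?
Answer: $- \frac{5}{773} \approx -0.0064683$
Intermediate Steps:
$d = 0$ ($d = 0 \cdot 20 = 0$)
$X = - \frac{5}{773}$ ($X = \frac{7 - 12}{773} = \left(-5\right) \frac{1}{773} = - \frac{5}{773} \approx -0.0064683$)
$X + d \left(-55\right) = - \frac{5}{773} + 0 \left(-55\right) = - \frac{5}{773} + 0 = - \frac{5}{773}$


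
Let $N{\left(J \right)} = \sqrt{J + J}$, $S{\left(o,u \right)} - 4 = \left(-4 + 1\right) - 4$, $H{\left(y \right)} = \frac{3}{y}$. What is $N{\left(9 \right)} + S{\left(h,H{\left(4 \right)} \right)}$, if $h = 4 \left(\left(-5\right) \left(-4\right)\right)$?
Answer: $-3 + 3 \sqrt{2} \approx 1.2426$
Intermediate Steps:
$h = 80$ ($h = 4 \cdot 20 = 80$)
$S{\left(o,u \right)} = -3$ ($S{\left(o,u \right)} = 4 + \left(\left(-4 + 1\right) - 4\right) = 4 - 7 = -3$)
$N{\left(J \right)} = \sqrt{2} \sqrt{J}$ ($N{\left(J \right)} = \sqrt{2 J} = \sqrt{2} \sqrt{J}$)
$N{\left(9 \right)} + S{\left(h,H{\left(4 \right)} \right)} = \sqrt{2} \sqrt{9} - 3 = \sqrt{2} \cdot 3 - 3 = 3 \sqrt{2} - 3 = -3 + 3 \sqrt{2}$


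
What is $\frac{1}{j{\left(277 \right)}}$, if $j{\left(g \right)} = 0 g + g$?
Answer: $\frac{1}{277} \approx 0.0036101$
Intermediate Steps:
$j{\left(g \right)} = g$ ($j{\left(g \right)} = 0 + g = g$)
$\frac{1}{j{\left(277 \right)}} = \frac{1}{277}$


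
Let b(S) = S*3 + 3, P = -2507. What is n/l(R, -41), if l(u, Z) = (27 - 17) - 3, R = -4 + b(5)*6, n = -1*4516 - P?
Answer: -287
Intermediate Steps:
b(S) = 3 + 3*S (b(S) = 3*S + 3 = 3 + 3*S)
n = -2009 (n = -1*4516 - 1*(-2507) = -4516 + 2507 = -2009)
R = 104 (R = -4 + (3 + 3*5)*6 = -4 + (3 + 15)*6 = -4 + 18*6 = -4 + 108 = 104)
l(u, Z) = 7 (l(u, Z) = 10 - 3 = 7)
n/l(R, -41) = -2009/7 = -2009*⅐ = -287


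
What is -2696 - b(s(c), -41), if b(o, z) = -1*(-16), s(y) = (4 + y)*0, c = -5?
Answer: -2712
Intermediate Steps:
s(y) = 0
b(o, z) = 16
-2696 - b(s(c), -41) = -2696 - 1*16 = -2696 - 16 = -2712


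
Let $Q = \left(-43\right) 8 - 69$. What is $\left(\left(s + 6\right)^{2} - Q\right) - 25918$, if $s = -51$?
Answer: $-23480$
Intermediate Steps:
$Q = -413$ ($Q = -344 - 69 = -413$)
$\left(\left(s + 6\right)^{2} - Q\right) - 25918 = \left(\left(-51 + 6\right)^{2} - -413\right) - 25918 = \left(\left(-45\right)^{2} + 413\right) - 25918 = \left(2025 + 413\right) - 25918 = 2438 - 25918 = -23480$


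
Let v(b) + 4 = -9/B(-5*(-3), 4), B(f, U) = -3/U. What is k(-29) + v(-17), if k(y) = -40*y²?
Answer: -33632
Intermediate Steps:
v(b) = 8 (v(b) = -4 - 9/((-3/4)) = -4 - 9/((-3*¼)) = -4 - 9/(-¾) = -4 - 9*(-4/3) = -4 + 12 = 8)
k(-29) + v(-17) = -40*(-29)² + 8 = -40*841 + 8 = -33640 + 8 = -33632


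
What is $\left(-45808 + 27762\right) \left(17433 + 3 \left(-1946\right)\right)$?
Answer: $-209243370$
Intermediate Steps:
$\left(-45808 + 27762\right) \left(17433 + 3 \left(-1946\right)\right) = - 18046 \left(17433 - 5838\right) = \left(-18046\right) 11595 = -209243370$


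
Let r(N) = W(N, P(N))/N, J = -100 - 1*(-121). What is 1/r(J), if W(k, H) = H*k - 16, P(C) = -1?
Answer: -21/37 ≈ -0.56757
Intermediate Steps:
J = 21 (J = -100 + 121 = 21)
W(k, H) = -16 + H*k
r(N) = (-16 - N)/N
1/r(J) = 1/((-16 - 1*21)/21) = 1/((-16 - 21)/21) = 1/((1/21)*(-37)) = 1/(-37/21) = -21/37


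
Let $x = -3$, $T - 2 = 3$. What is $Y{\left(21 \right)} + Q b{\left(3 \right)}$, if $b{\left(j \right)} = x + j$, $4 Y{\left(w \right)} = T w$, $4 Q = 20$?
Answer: $\frac{105}{4} \approx 26.25$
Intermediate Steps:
$T = 5$ ($T = 2 + 3 = 5$)
$Q = 5$ ($Q = \frac{1}{4} \cdot 20 = 5$)
$Y{\left(w \right)} = \frac{5 w}{4}$
$b{\left(j \right)} = -3 + j$
$Y{\left(21 \right)} + Q b{\left(3 \right)} = \frac{5}{4} \cdot 21 + 5 \left(-3 + 3\right) = \frac{105}{4} + 5 \cdot 0 = \frac{105}{4} + 0 = \frac{105}{4}$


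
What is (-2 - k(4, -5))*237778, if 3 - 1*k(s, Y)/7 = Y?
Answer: -13791124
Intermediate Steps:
k(s, Y) = 21 - 7*Y
(-2 - k(4, -5))*237778 = (-2 - (21 - 7*(-5)))*237778 = (-2 - (21 + 35))*237778 = (-2 - 1*56)*237778 = (-2 - 56)*237778 = -58*237778 = -13791124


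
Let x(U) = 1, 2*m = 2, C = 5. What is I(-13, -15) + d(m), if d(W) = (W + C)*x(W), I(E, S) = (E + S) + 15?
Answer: -7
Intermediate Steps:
I(E, S) = 15 + E + S
m = 1 (m = (½)*2 = 1)
d(W) = 5 + W (d(W) = (W + 5)*1 = (5 + W)*1 = 5 + W)
I(-13, -15) + d(m) = (15 - 13 - 15) + (5 + 1) = -13 + 6 = -7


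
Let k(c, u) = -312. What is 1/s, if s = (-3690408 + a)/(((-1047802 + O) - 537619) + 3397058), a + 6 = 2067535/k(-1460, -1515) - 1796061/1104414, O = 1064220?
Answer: -165159110105496/212319396639679 ≈ -0.77788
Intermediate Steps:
a = -381007072255/57429528 (a = -6 + (2067535/(-312) - 1796061/1104414) = -6 + (2067535*(-1/312) - 1796061*1/1104414) = -6 + (-2067535/312 - 598687/368138) = -6 - 380662495087/57429528 = -381007072255/57429528 ≈ -6634.3)
s = -212319396639679/165159110105496 (s = (-3690408 - 381007072255/57429528)/(((-1047802 + 1064220) - 537619) + 3397058) = -212319396639679/(57429528*((16418 - 537619) + 3397058)) = -212319396639679/(57429528*(-521201 + 3397058)) = -212319396639679/57429528/2875857 = -212319396639679/57429528*1/2875857 = -212319396639679/165159110105496 ≈ -1.2855)
1/s = 1/(-212319396639679/165159110105496) = -165159110105496/212319396639679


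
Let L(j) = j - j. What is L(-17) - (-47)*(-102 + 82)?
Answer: -940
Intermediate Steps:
L(j) = 0
L(-17) - (-47)*(-102 + 82) = 0 - (-47)*(-102 + 82) = 0 - (-47)*(-20) = 0 - 1*940 = 0 - 940 = -940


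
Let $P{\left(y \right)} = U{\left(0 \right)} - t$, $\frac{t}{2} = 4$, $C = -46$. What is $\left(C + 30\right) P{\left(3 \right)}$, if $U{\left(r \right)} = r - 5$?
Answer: $208$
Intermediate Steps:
$t = 8$ ($t = 2 \cdot 4 = 8$)
$U{\left(r \right)} = -5 + r$ ($U{\left(r \right)} = r - 5 = -5 + r$)
$P{\left(y \right)} = -13$ ($P{\left(y \right)} = \left(-5 + 0\right) - 8 = -5 - 8 = -13$)
$\left(C + 30\right) P{\left(3 \right)} = \left(-46 + 30\right) \left(-13\right) = \left(-16\right) \left(-13\right) = 208$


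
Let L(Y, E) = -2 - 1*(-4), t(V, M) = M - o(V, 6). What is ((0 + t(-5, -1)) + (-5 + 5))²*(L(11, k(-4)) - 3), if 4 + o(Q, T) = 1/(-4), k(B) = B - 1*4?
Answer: -169/16 ≈ -10.563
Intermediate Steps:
k(B) = -4 + B (k(B) = B - 4 = -4 + B)
o(Q, T) = -17/4 (o(Q, T) = -4 + 1/(-4) = -4 - ¼ = -17/4)
t(V, M) = 17/4 + M (t(V, M) = M - 1*(-17/4) = M + 17/4 = 17/4 + M)
L(Y, E) = 2 (L(Y, E) = -2 + 4 = 2)
((0 + t(-5, -1)) + (-5 + 5))²*(L(11, k(-4)) - 3) = ((0 + (17/4 - 1)) + (-5 + 5))²*(2 - 3) = ((0 + 13/4) + 0)²*(-1) = (13/4 + 0)²*(-1) = (13/4)²*(-1) = (169/16)*(-1) = -169/16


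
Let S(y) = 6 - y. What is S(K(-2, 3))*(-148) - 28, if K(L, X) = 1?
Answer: -768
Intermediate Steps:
S(K(-2, 3))*(-148) - 28 = (6 - 1*1)*(-148) - 28 = (6 - 1)*(-148) - 28 = 5*(-148) - 28 = -740 - 28 = -768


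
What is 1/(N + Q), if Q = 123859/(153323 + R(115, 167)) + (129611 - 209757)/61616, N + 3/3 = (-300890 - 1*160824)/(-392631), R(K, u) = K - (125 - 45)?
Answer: -927522667848792/294153143391605 ≈ -3.1532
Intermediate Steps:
R(K, u) = -80 + K (R(K, u) = K - 1*80 = K - 80 = -80 + K)
N = 69083/392631 (N = -1 + (-300890 - 1*160824)/(-392631) = -1 + (-300890 - 160824)*(-1/392631) = -1 - 461714*(-1/392631) = -1 + 461714/392631 = 69083/392631 ≈ 0.17595)
Q = -1164833531/2362326632 (Q = 123859/(153323 + (-80 + 115)) + (129611 - 209757)/61616 = 123859/(153323 + 35) - 80146*1/61616 = 123859/153358 - 40073/30808 = -1164833531/2362326632 ≈ -0.49309)
1/(N + Q) = 1/(69083/392631 - 1164833531/2362326632) = 1/(-294153143391605/927522667848792) = -927522667848792/294153143391605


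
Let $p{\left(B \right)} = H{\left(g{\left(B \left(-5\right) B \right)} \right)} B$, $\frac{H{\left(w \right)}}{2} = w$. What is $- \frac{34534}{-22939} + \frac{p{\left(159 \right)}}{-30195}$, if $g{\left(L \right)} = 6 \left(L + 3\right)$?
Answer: $\frac{614817382906}{76960345} \approx 7988.8$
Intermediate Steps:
$g{\left(L \right)} = 18 + 6 L$ ($g{\left(L \right)} = 6 \left(3 + L\right) = 18 + 6 L$)
$H{\left(w \right)} = 2 w$
$p{\left(B \right)} = B \left(36 - 60 B^{2}\right)$ ($p{\left(B \right)} = 2 \left(18 + 6 B \left(-5\right) B\right) B = 2 \left(18 + 6 - 5 B B\right) B = 2 \left(18 + 6 \left(- 5 B^{2}\right)\right) B = 2 \left(18 - 30 B^{2}\right) B = \left(36 - 60 B^{2}\right) B = B \left(36 - 60 B^{2}\right)$)
$- \frac{34534}{-22939} + \frac{p{\left(159 \right)}}{-30195} = - \frac{34534}{-22939} + \frac{- 60 \cdot 159^{3} + 36 \cdot 159}{-30195} = \left(-34534\right) \left(- \frac{1}{22939}\right) + \left(\left(-60\right) 4019679 + 5724\right) \left(- \frac{1}{30195}\right) = \frac{34534}{22939} + \left(-241180740 + 5724\right) \left(- \frac{1}{30195}\right) = \frac{34534}{22939} - - \frac{26797224}{3355} = \frac{34534}{22939} + \frac{26797224}{3355} = \frac{614817382906}{76960345}$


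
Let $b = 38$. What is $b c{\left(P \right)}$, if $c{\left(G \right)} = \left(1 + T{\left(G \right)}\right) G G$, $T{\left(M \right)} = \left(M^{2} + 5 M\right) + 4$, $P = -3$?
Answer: $-342$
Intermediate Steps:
$T{\left(M \right)} = 4 + M^{2} + 5 M$
$c{\left(G \right)} = G^{2} \left(5 + G^{2} + 5 G\right)$ ($c{\left(G \right)} = \left(1 + \left(4 + G^{2} + 5 G\right)\right) G G = \left(5 + G^{2} + 5 G\right) G^{2} = G^{2} \left(5 + G^{2} + 5 G\right)$)
$b c{\left(P \right)} = 38 \left(-3\right)^{2} \left(5 + \left(-3\right)^{2} + 5 \left(-3\right)\right) = 38 \cdot 9 \left(5 + 9 - 15\right) = 38 \cdot 9 \left(-1\right) = 38 \left(-9\right) = -342$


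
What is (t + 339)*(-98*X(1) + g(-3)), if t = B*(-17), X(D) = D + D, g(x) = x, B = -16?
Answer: -121589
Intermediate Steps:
X(D) = 2*D
t = 272 (t = -16*(-17) = 272)
(t + 339)*(-98*X(1) + g(-3)) = (272 + 339)*(-196 - 3) = 611*(-98*2 - 3) = 611*(-196 - 3) = 611*(-199) = -121589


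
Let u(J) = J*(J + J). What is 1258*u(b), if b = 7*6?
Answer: 4438224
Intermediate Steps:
b = 42
u(J) = 2*J² (u(J) = J*(2*J) = 2*J²)
1258*u(b) = 1258*(2*42²) = 1258*(2*1764) = 1258*3528 = 4438224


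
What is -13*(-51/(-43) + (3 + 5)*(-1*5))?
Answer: 21697/43 ≈ 504.58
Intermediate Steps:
-13*(-51/(-43) + (3 + 5)*(-1*5)) = -13*(-51*(-1/43) + 8*(-5)) = -13*(51/43 - 40) = -13*(-1669/43) = 21697/43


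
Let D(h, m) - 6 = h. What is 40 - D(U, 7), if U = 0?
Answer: 34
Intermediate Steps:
D(h, m) = 6 + h
40 - D(U, 7) = 40 - (6 + 0) = 40 - 1*6 = 40 - 6 = 34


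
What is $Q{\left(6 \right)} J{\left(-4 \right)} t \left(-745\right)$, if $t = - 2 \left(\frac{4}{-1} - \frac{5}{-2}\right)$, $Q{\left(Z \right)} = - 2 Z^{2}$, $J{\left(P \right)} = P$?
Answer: $-643680$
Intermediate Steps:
$t = 3$ ($t = - 2 \left(4 \left(-1\right) - - \frac{5}{2}\right) = - 2 \left(-4 + \frac{5}{2}\right) = \left(-2\right) \left(- \frac{3}{2}\right) = 3$)
$Q{\left(6 \right)} J{\left(-4 \right)} t \left(-745\right) = - 2 \cdot 6^{2} \left(-4\right) 3 \left(-745\right) = \left(-2\right) 36 \left(-4\right) 3 \left(-745\right) = \left(-72\right) \left(-4\right) 3 \left(-745\right) = 288 \cdot 3 \left(-745\right) = 864 \left(-745\right) = -643680$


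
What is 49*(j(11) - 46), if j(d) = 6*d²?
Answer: 33320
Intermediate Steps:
49*(j(11) - 46) = 49*(6*11² - 46) = 49*(6*121 - 46) = 49*(726 - 46) = 49*680 = 33320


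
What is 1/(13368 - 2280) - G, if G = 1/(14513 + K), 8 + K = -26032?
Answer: 22615/127811376 ≈ 0.00017694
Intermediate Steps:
K = -26040 (K = -8 - 26032 = -26040)
G = -1/11527 (G = 1/(14513 - 26040) = 1/(-11527) = -1/11527 ≈ -8.6753e-5)
1/(13368 - 2280) - G = 1/(13368 - 2280) - 1*(-1/11527) = 1/11088 + 1/11527 = 22615/127811376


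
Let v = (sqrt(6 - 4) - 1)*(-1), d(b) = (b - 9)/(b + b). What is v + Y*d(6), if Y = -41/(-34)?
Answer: 95/136 - sqrt(2) ≈ -0.71568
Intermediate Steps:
d(b) = (-9 + b)/(2*b) (d(b) = (-9 + b)/((2*b)) = (-9 + b)*(1/(2*b)) = (-9 + b)/(2*b))
Y = 41/34 (Y = -41*(-1/34) = 41/34 ≈ 1.2059)
v = 1 - sqrt(2) (v = (sqrt(2) - 1)*(-1) = (-1 + sqrt(2))*(-1) = 1 - sqrt(2) ≈ -0.41421)
v + Y*d(6) = (1 - sqrt(2)) + 41*((1/2)*(-9 + 6)/6)/34 = (1 - sqrt(2)) + 41*((1/2)*(1/6)*(-3))/34 = (1 - sqrt(2)) + (41/34)*(-1/4) = (1 - sqrt(2)) - 41/136 = 95/136 - sqrt(2)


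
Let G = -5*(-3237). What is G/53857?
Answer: 16185/53857 ≈ 0.30052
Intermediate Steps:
G = 16185
G/53857 = 16185/53857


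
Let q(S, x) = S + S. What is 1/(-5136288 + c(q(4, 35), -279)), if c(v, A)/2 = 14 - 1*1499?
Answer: -1/5139258 ≈ -1.9458e-7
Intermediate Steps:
q(S, x) = 2*S
c(v, A) = -2970 (c(v, A) = 2*(14 - 1*1499) = 2*(14 - 1499) = 2*(-1485) = -2970)
1/(-5136288 + c(q(4, 35), -279)) = 1/(-5136288 - 2970) = 1/(-5139258) = -1/5139258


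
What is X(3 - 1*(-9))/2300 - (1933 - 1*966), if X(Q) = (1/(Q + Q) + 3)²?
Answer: -1281076271/1324800 ≈ -967.00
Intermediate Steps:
X(Q) = (3 + 1/(2*Q))² (X(Q) = (1/(2*Q) + 3)² = (3 + 1/(2*Q))²)
X(3 - 1*(-9))/2300 - (1933 - 1*966) = ((1 + 6*(3 - 1*(-9)))²/(4*(3 - 1*(-9))²))/2300 - (1933 - 1*966) = ((1 + 6*(3 + 9))²/(4*(3 + 9)²))*(1/2300) - (1933 - 966) = ((¼)*(1 + 6*12)²/12²)*(1/2300) - 1*967 = ((¼)*(1/144)*(1 + 72)²)*(1/2300) - 967 = ((¼)*(1/144)*73²)*(1/2300) - 967 = ((¼)*(1/144)*5329)*(1/2300) - 967 = (5329/576)*(1/2300) - 967 = 5329/1324800 - 967 = -1281076271/1324800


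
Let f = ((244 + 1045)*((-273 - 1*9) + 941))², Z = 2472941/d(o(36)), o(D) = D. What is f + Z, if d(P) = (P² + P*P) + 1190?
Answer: 2728966401771523/3782 ≈ 7.2157e+11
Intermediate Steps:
d(P) = 1190 + 2*P² (d(P) = (P² + P²) + 1190 = 2*P² + 1190 = 1190 + 2*P²)
Z = 2472941/3782 (Z = 2472941/(1190 + 2*36²) = 2472941/(1190 + 2*1296) = 2472941/(1190 + 2592) = 2472941/3782 ≈ 653.87)
f = 721567001401 (f = (1289*((-273 - 9) + 941))² = (1289*(-282 + 941))² = (1289*659)² = 849451² = 721567001401)
f + Z = 721567001401 + 2472941/3782 = 2728966401771523/3782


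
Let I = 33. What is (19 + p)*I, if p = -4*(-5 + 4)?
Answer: 759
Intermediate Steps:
p = 4 (p = -4*(-1) = 4)
(19 + p)*I = (19 + 4)*33 = 23*33 = 759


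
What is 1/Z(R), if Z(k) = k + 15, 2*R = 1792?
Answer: 1/911 ≈ 0.0010977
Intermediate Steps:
R = 896 (R = (½)*1792 = 896)
Z(k) = 15 + k
1/Z(R) = 1/(15 + 896) = 1/911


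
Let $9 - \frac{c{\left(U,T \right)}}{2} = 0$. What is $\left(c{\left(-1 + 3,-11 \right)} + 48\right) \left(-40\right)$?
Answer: $-2640$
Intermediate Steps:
$c{\left(U,T \right)} = 18$ ($c{\left(U,T \right)} = 18 - 0 = 18 + 0 = 18$)
$\left(c{\left(-1 + 3,-11 \right)} + 48\right) \left(-40\right) = \left(18 + 48\right) \left(-40\right) = 66 \left(-40\right) = -2640$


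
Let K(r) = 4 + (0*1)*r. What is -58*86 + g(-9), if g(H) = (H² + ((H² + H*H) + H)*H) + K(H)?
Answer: -6280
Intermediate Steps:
K(r) = 4 (K(r) = 4 + 0*r = 4 + 0 = 4)
g(H) = 4 + H² + H*(H + 2*H²) (g(H) = (H² + ((H² + H*H) + H)*H) + 4 = (H² + ((H² + H²) + H)*H) + 4 = (H² + (2*H² + H)*H) + 4 = (H² + (H + 2*H²)*H) + 4 = (H² + H*(H + 2*H²)) + 4 = 4 + H² + H*(H + 2*H²))
-58*86 + g(-9) = -58*86 + (4 + 2*(-9)² + 2*(-9)³) = -4988 + (4 + 2*81 + 2*(-729)) = -4988 + (4 + 162 - 1458) = -4988 - 1292 = -6280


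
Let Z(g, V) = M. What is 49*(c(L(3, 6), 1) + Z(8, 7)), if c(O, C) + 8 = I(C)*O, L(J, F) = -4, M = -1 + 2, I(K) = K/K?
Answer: -539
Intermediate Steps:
I(K) = 1
M = 1
Z(g, V) = 1
c(O, C) = -8 + O (c(O, C) = -8 + 1*O = -8 + O)
49*(c(L(3, 6), 1) + Z(8, 7)) = 49*((-8 - 4) + 1) = 49*(-12 + 1) = 49*(-11) = -539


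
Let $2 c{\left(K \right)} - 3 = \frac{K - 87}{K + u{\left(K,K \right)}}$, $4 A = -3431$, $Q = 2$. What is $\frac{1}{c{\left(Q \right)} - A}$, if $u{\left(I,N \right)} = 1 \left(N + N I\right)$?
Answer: $\frac{16}{13663} \approx 0.001171$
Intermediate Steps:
$A = - \frac{3431}{4}$ ($A = \frac{1}{4} \left(-3431\right) = - \frac{3431}{4} \approx -857.75$)
$u{\left(I,N \right)} = N + I N$ ($u{\left(I,N \right)} = 1 \left(N + I N\right) = N + I N$)
$c{\left(K \right)} = \frac{3}{2} + \frac{-87 + K}{2 \left(K + K \left(1 + K\right)\right)}$ ($c{\left(K \right)} = \frac{3}{2} + \frac{\left(K - 87\right) \frac{1}{K + K \left(1 + K\right)}}{2} = \frac{3}{2} + \frac{\left(-87 + K\right) \frac{1}{K + K \left(1 + K\right)}}{2} = \frac{3}{2} + \frac{\frac{1}{K + K \left(1 + K\right)} \left(-87 + K\right)}{2} = \frac{3}{2} + \frac{-87 + K}{2 \left(K + K \left(1 + K\right)\right)}$)
$\frac{1}{c{\left(Q \right)} - A} = \frac{1}{\frac{-87 + 3 \cdot 2^{2} + 7 \cdot 2}{2 \cdot 2 \left(2 + 2\right)} - - \frac{3431}{4}} = \frac{1}{\frac{1}{2} \cdot \frac{1}{2} \cdot \frac{1}{4} \left(-87 + 3 \cdot 4 + 14\right) + \frac{3431}{4}} = \frac{1}{\frac{1}{2} \cdot \frac{1}{2} \cdot \frac{1}{4} \left(-87 + 12 + 14\right) + \frac{3431}{4}} = \frac{1}{\frac{1}{2} \cdot \frac{1}{2} \cdot \frac{1}{4} \left(-61\right) + \frac{3431}{4}} = \frac{1}{- \frac{61}{16} + \frac{3431}{4}} = \frac{1}{\frac{13663}{16}} = \frac{16}{13663}$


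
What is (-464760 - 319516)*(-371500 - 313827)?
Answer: 537485518252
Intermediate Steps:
(-464760 - 319516)*(-371500 - 313827) = -784276*(-685327) = 537485518252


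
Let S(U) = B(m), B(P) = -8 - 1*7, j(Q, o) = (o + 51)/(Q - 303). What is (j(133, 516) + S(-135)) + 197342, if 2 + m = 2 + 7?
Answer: 33545023/170 ≈ 1.9732e+5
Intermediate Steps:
m = 7 (m = -2 + (2 + 7) = -2 + 9 = 7)
j(Q, o) = (51 + o)/(-303 + Q)
B(P) = -15 (B(P) = -8 - 7 = -15)
S(U) = -15
(j(133, 516) + S(-135)) + 197342 = ((51 + 516)/(-303 + 133) - 15) + 197342 = (567/(-170) - 15) + 197342 = (-1/170*567 - 15) + 197342 = (-567/170 - 15) + 197342 = -3117/170 + 197342 = 33545023/170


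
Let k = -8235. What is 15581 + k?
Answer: 7346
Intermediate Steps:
15581 + k = 15581 - 8235 = 7346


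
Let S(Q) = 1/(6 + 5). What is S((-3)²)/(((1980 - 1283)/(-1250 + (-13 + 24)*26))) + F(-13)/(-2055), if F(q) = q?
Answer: -1881349/15755685 ≈ -0.11941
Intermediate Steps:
S(Q) = 1/11
S((-3)²)/(((1980 - 1283)/(-1250 + (-13 + 24)*26))) + F(-13)/(-2055) = 1/(11*(((1980 - 1283)/(-1250 + (-13 + 24)*26)))) - 13/(-2055) = 1/(11*((697/(-1250 + 11*26)))) - 13*(-1/2055) = 1/(11*((697/(-1250 + 286)))) + 13/2055 = 1/(11*((697/(-964)))) + 13/2055 = 1/(11*((697*(-1/964)))) + 13/2055 = 1/(11*(-697/964)) + 13/2055 = (1/11)*(-964/697) + 13/2055 = -964/7667 + 13/2055 = -1881349/15755685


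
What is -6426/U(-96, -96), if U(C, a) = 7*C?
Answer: 153/16 ≈ 9.5625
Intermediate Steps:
-6426/U(-96, -96) = -6426/(7*(-96)) = -6426/(-672) = -6426*(-1/672) = 153/16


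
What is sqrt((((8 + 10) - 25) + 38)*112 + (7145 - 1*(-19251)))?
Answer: 2*sqrt(7467) ≈ 172.82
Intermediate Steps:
sqrt((((8 + 10) - 25) + 38)*112 + (7145 - 1*(-19251))) = sqrt(((18 - 25) + 38)*112 + (7145 + 19251)) = sqrt((-7 + 38)*112 + 26396) = sqrt(31*112 + 26396) = sqrt(3472 + 26396) = sqrt(29868) = 2*sqrt(7467)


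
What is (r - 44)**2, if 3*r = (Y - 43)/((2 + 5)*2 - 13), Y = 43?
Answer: 1936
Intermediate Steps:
r = 0 (r = ((43 - 43)/((2 + 5)*2 - 13))/3 = (0/(7*2 - 13))/3 = (0/(14 - 13))/3 = (0/1)/3 = (0*1)/3 = (1/3)*0 = 0)
(r - 44)**2 = (0 - 44)**2 = (-44)**2 = 1936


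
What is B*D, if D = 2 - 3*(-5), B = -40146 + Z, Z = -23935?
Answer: -1089377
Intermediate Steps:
B = -64081 (B = -40146 - 23935 = -64081)
D = 17 (D = 2 + 15 = 17)
B*D = -64081*17 = -1089377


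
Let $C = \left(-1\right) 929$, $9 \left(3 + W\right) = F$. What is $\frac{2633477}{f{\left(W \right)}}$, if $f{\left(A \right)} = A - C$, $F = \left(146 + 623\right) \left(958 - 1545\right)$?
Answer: $- \frac{2154663}{40279} \approx -53.493$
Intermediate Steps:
$F = -451403$ ($F = 769 \left(-587\right) = -451403$)
$W = - \frac{451430}{9}$ ($W = -3 + \frac{1}{9} \left(-451403\right) = -3 - \frac{451403}{9} = - \frac{451430}{9} \approx -50159.0$)
$C = -929$
$f{\left(A \right)} = 929 + A$ ($f{\left(A \right)} = A - -929 = A + 929 = 929 + A$)
$\frac{2633477}{f{\left(W \right)}} = \frac{2633477}{929 - \frac{451430}{9}} = \frac{2633477}{- \frac{443069}{9}} = 2633477 \left(- \frac{9}{443069}\right) = - \frac{2154663}{40279}$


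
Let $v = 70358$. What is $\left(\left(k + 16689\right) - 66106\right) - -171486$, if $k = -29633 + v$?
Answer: $162794$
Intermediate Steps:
$k = 40725$ ($k = -29633 + 70358 = 40725$)
$\left(\left(k + 16689\right) - 66106\right) - -171486 = \left(\left(40725 + 16689\right) - 66106\right) - -171486 = \left(57414 - 66106\right) + 171486 = -8692 + 171486 = 162794$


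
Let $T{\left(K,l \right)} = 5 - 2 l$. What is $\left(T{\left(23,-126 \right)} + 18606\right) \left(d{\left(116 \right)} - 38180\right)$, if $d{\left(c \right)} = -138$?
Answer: $-722792434$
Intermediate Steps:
$\left(T{\left(23,-126 \right)} + 18606\right) \left(d{\left(116 \right)} - 38180\right) = \left(\left(5 - -252\right) + 18606\right) \left(-138 - 38180\right) = \left(\left(5 + 252\right) + 18606\right) \left(-38318\right) = \left(257 + 18606\right) \left(-38318\right) = 18863 \left(-38318\right) = -722792434$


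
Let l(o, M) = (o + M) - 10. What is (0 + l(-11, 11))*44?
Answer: -440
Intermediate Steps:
l(o, M) = -10 + M + o (l(o, M) = (M + o) - 10 = -10 + M + o)
(0 + l(-11, 11))*44 = (0 + (-10 + 11 - 11))*44 = (0 - 10)*44 = -10*44 = -440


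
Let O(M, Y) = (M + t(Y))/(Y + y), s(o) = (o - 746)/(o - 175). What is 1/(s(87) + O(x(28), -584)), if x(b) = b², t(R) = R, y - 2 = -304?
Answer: 38984/283137 ≈ 0.13769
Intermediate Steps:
y = -302 (y = 2 - 304 = -302)
s(o) = (-746 + o)/(-175 + o)
O(M, Y) = (M + Y)/(-302 + Y) (O(M, Y) = (M + Y)/(Y - 302) = (M + Y)/(-302 + Y))
1/(s(87) + O(x(28), -584)) = 1/((-746 + 87)/(-175 + 87) + (28² - 584)/(-302 - 584)) = 1/(-659/(-88) + (784 - 584)/(-886)) = 1/(-1/88*(-659) - 1/886*200) = 1/(659/88 - 100/443) = 1/(283137/38984) = 38984/283137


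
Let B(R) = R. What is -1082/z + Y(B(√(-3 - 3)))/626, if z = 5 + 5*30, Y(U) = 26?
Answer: -336651/48515 ≈ -6.9391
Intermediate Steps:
z = 155 (z = 5 + 150 = 155)
-1082/z + Y(B(√(-3 - 3)))/626 = -1082/155 + 26/626 = -1082*1/155 + 26*(1/626) = -1082/155 + 13/313 = -336651/48515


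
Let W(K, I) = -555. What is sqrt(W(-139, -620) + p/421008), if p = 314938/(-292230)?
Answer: I*sqrt(297649196537995990455)/732328380 ≈ 23.558*I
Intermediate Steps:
p = -157469/146115 (p = 314938*(-1/292230) = -157469/146115 ≈ -1.0777)
sqrt(W(-139, -620) + p/421008) = sqrt(-555 - 157469/146115/421008) = sqrt(-555 - 157469/146115*1/421008) = sqrt(-555 - 157469/61515583920) = sqrt(-34141149233069/61515583920) = I*sqrt(297649196537995990455)/732328380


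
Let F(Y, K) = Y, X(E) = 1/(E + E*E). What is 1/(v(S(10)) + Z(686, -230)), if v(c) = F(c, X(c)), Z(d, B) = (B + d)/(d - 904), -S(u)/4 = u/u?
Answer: -109/664 ≈ -0.16416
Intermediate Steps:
X(E) = 1/(E + E²)
S(u) = -4 (S(u) = -4*u/u = -4*1 = -4)
Z(d, B) = (B + d)/(-904 + d)
v(c) = c
1/(v(S(10)) + Z(686, -230)) = 1/(-4 + (-230 + 686)/(-904 + 686)) = 1/(-4 + 456/(-218)) = 1/(-4 - 1/218*456) = 1/(-4 - 228/109) = 1/(-664/109) = -109/664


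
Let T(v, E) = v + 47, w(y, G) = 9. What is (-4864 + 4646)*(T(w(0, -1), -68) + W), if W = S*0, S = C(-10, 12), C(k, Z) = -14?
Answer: -12208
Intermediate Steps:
S = -14
W = 0 (W = -14*0 = 0)
T(v, E) = 47 + v
(-4864 + 4646)*(T(w(0, -1), -68) + W) = (-4864 + 4646)*((47 + 9) + 0) = -218*(56 + 0) = -218*56 = -12208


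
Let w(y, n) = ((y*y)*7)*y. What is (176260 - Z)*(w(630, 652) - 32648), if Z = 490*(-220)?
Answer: 497189181749120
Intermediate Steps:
w(y, n) = 7*y³ (w(y, n) = (y²*7)*y = (7*y²)*y = 7*y³)
Z = -107800
(176260 - Z)*(w(630, 652) - 32648) = (176260 - 1*(-107800))*(7*630³ - 32648) = (176260 + 107800)*(7*250047000 - 32648) = 284060*(1750329000 - 32648) = 284060*1750296352 = 497189181749120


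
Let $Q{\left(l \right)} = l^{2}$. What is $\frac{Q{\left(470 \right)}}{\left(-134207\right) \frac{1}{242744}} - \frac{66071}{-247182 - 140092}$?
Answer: $- \frac{20766455496999703}{51974881718} \approx -3.9955 \cdot 10^{5}$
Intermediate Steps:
$\frac{Q{\left(470 \right)}}{\left(-134207\right) \frac{1}{242744}} - \frac{66071}{-247182 - 140092} = \frac{470^{2}}{\left(-134207\right) \frac{1}{242744}} - \frac{66071}{-247182 - 140092} = \frac{220900}{\left(-134207\right) \frac{1}{242744}} - \frac{66071}{-387274} = \frac{220900}{- \frac{134207}{242744}} - - \frac{66071}{387274} = 220900 \left(- \frac{242744}{134207}\right) + \frac{66071}{387274} = - \frac{53622149600}{134207} + \frac{66071}{387274} = - \frac{20766455496999703}{51974881718}$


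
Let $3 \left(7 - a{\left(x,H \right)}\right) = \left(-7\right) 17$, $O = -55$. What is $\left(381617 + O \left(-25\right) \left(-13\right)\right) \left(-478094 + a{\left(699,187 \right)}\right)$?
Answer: $- \frac{521657679364}{3} \approx -1.7389 \cdot 10^{11}$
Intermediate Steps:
$a{\left(x,H \right)} = \frac{140}{3}$ ($a{\left(x,H \right)} = 7 - \frac{\left(-7\right) 17}{3} = 7 - - \frac{119}{3} = 7 + \frac{119}{3} = \frac{140}{3}$)
$\left(381617 + O \left(-25\right) \left(-13\right)\right) \left(-478094 + a{\left(699,187 \right)}\right) = \left(381617 + \left(-55\right) \left(-25\right) \left(-13\right)\right) \left(-478094 + \frac{140}{3}\right) = \left(381617 + 1375 \left(-13\right)\right) \left(- \frac{1434142}{3}\right) = \left(381617 - 17875\right) \left(- \frac{1434142}{3}\right) = 363742 \left(- \frac{1434142}{3}\right) = - \frac{521657679364}{3}$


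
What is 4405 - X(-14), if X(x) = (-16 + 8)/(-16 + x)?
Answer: 66071/15 ≈ 4404.7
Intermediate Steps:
X(x) = -8/(-16 + x)
4405 - X(-14) = 4405 - (-8)/(-16 - 14) = 4405 - (-8)/(-30) = 4405 - (-8)*(-1)/30 = 4405 - 1*4/15 = 4405 - 4/15 = 66071/15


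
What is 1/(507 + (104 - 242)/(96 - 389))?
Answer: 293/148689 ≈ 0.0019706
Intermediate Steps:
1/(507 + (104 - 242)/(96 - 389)) = 1/(507 - 138/(-293)) = 1/(507 - 138*(-1/293)) = 1/(507 + 138/293) = 1/(148689/293) = 293/148689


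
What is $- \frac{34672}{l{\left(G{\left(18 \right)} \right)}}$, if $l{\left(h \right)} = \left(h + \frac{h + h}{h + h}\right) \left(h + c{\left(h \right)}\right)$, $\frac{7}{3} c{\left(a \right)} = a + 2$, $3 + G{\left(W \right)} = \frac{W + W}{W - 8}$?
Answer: $- \frac{75845}{6} \approx -12641.0$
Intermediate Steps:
$G{\left(W \right)} = -3 + \frac{2 W}{-8 + W}$ ($G{\left(W \right)} = -3 + \frac{W + W}{W - 8} = -3 + \frac{2 W}{-8 + W}$)
$c{\left(a \right)} = \frac{6}{7} + \frac{3 a}{7}$ ($c{\left(a \right)} = \frac{3 \left(a + 2\right)}{7} = \frac{3 \left(2 + a\right)}{7} = \frac{6}{7} + \frac{3 a}{7}$)
$l{\left(h \right)} = \left(1 + h\right) \left(\frac{6}{7} + \frac{10 h}{7}\right)$ ($l{\left(h \right)} = \left(h + \frac{h + h}{h + h}\right) \left(h + \left(\frac{6}{7} + \frac{3 h}{7}\right)\right) = \left(h + \frac{2 h}{2 h}\right) \left(\frac{6}{7} + \frac{10 h}{7}\right) = \left(h + 2 h \frac{1}{2 h}\right) \left(\frac{6}{7} + \frac{10 h}{7}\right) = \left(h + 1\right) \left(\frac{6}{7} + \frac{10 h}{7}\right) = \left(1 + h\right) \left(\frac{6}{7} + \frac{10 h}{7}\right)$)
$- \frac{34672}{l{\left(G{\left(18 \right)} \right)}} = - \frac{34672}{\frac{6}{7} + \frac{10 \left(\frac{24 - 18}{-8 + 18}\right)^{2}}{7} + \frac{16 \frac{24 - 18}{-8 + 18}}{7}} = - \frac{34672}{\frac{6}{7} + \frac{10 \left(\frac{24 - 18}{10}\right)^{2}}{7} + \frac{16 \frac{24 - 18}{10}}{7}} = - \frac{34672}{\frac{6}{7} + \frac{10 \left(\frac{1}{10} \cdot 6\right)^{2}}{7} + \frac{16 \cdot \frac{1}{10} \cdot 6}{7}} = - \frac{34672}{\frac{6}{7} + \frac{10 \left(\frac{3}{5}\right)^{2}}{7} + \frac{16}{7} \cdot \frac{3}{5}} = - \frac{34672}{\frac{6}{7} + \frac{10}{7} \cdot \frac{9}{25} + \frac{48}{35}} = - \frac{34672}{\frac{6}{7} + \frac{18}{35} + \frac{48}{35}} = - \frac{34672}{\frac{96}{35}} = \left(-34672\right) \frac{35}{96} = - \frac{75845}{6}$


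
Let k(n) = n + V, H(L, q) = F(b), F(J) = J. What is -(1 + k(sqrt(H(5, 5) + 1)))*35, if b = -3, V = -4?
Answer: 105 - 35*I*sqrt(2) ≈ 105.0 - 49.497*I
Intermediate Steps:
H(L, q) = -3
k(n) = -4 + n (k(n) = n - 4 = -4 + n)
-(1 + k(sqrt(H(5, 5) + 1)))*35 = -(1 + (-4 + sqrt(-3 + 1)))*35 = -(1 + (-4 + sqrt(-2)))*35 = -(1 + (-4 + I*sqrt(2)))*35 = -(-3 + I*sqrt(2))*35 = -(-105 + 35*I*sqrt(2)) = 105 - 35*I*sqrt(2)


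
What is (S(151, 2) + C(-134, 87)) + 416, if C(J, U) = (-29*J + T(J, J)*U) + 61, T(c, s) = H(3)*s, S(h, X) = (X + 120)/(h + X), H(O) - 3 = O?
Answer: -10034383/153 ≈ -65584.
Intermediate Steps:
H(O) = 3 + O
S(h, X) = (120 + X)/(X + h)
T(c, s) = 6*s (T(c, s) = (3 + 3)*s = 6*s)
C(J, U) = 61 - 29*J + 6*J*U (C(J, U) = (-29*J + (6*J)*U) + 61 = (-29*J + 6*J*U) + 61 = 61 - 29*J + 6*J*U)
(S(151, 2) + C(-134, 87)) + 416 = ((120 + 2)/(2 + 151) + (61 - 29*(-134) + 6*(-134)*87)) + 416 = (122/153 + (61 + 3886 - 69948)) + 416 = ((1/153)*122 - 66001) + 416 = (122/153 - 66001) + 416 = -10098031/153 + 416 = -10034383/153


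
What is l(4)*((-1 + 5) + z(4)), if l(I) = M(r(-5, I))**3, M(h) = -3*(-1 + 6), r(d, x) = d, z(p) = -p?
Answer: 0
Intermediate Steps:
M(h) = -15 (M(h) = -3*5 = -15)
l(I) = -3375 (l(I) = (-15)**3 = -3375)
l(4)*((-1 + 5) + z(4)) = -3375*((-1 + 5) - 1*4) = -3375*(4 - 4) = -3375*0 = 0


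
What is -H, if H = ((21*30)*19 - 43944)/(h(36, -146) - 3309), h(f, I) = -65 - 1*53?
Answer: -31974/3427 ≈ -9.3300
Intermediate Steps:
h(f, I) = -118 (h(f, I) = -65 - 53 = -118)
H = 31974/3427 (H = ((21*30)*19 - 43944)/(-118 - 3309) = (630*19 - 43944)/(-3427) = (11970 - 43944)*(-1/3427) = -31974*(-1/3427) = 31974/3427 ≈ 9.3300)
-H = -1*31974/3427 = -31974/3427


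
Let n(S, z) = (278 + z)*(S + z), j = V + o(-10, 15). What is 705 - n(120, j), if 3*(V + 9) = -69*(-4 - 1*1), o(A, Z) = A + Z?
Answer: -89154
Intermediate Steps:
V = 106 (V = -9 + (-69*(-4 - 1*1))/3 = -9 + (-69*(-4 - 1))/3 = -9 + (-69*(-5))/3 = -9 + (⅓)*345 = -9 + 115 = 106)
j = 111 (j = 106 + (-10 + 15) = 106 + 5 = 111)
705 - n(120, j) = 705 - (111² + 278*120 + 278*111 + 120*111) = 705 - (12321 + 33360 + 30858 + 13320) = 705 - 1*89859 = 705 - 89859 = -89154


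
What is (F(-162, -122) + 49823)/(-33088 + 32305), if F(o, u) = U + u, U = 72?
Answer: -16591/261 ≈ -63.567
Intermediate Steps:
F(o, u) = 72 + u
(F(-162, -122) + 49823)/(-33088 + 32305) = ((72 - 122) + 49823)/(-33088 + 32305) = (-50 + 49823)/(-783) = 49773*(-1/783) = -16591/261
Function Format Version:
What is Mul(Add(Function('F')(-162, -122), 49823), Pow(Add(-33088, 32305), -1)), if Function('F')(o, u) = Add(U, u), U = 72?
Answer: Rational(-16591, 261) ≈ -63.567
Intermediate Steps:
Function('F')(o, u) = Add(72, u)
Mul(Add(Function('F')(-162, -122), 49823), Pow(Add(-33088, 32305), -1)) = Mul(Add(Add(72, -122), 49823), Pow(Add(-33088, 32305), -1)) = Mul(Add(-50, 49823), Pow(-783, -1)) = Mul(49773, Rational(-1, 783)) = Rational(-16591, 261)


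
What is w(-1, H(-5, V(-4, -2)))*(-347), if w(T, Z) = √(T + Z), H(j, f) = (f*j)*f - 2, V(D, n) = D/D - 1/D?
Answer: -347*I*√173/4 ≈ -1141.0*I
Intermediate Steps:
V(D, n) = 1 - 1/D
H(j, f) = -2 + j*f² (H(j, f) = j*f² - 2 = -2 + j*f²)
w(-1, H(-5, V(-4, -2)))*(-347) = √(-1 + (-2 - 5*(-1 - 4)²/16))*(-347) = √(-1 + (-2 - 5*(-¼*(-5))²))*(-347) = √(-1 + (-2 - 5*(5/4)²))*(-347) = √(-1 + (-2 - 5*25/16))*(-347) = √(-1 + (-2 - 125/16))*(-347) = √(-1 - 157/16)*(-347) = √(-173/16)*(-347) = (I*√173/4)*(-347) = -347*I*√173/4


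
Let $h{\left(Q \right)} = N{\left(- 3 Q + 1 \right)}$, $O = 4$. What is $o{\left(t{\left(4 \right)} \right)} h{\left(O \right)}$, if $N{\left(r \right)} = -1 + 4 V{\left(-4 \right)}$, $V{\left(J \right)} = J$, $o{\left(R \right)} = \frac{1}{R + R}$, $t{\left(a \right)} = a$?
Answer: $- \frac{17}{8} \approx -2.125$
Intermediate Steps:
$o{\left(R \right)} = \frac{1}{2 R}$
$N{\left(r \right)} = -17$ ($N{\left(r \right)} = -1 + 4 \left(-4\right) = -1 - 16 = -17$)
$h{\left(Q \right)} = -17$
$o{\left(t{\left(4 \right)} \right)} h{\left(O \right)} = \frac{1}{2 \cdot 4} \left(-17\right) = \frac{1}{2} \cdot \frac{1}{4} \left(-17\right) = \frac{1}{8} \left(-17\right) = - \frac{17}{8}$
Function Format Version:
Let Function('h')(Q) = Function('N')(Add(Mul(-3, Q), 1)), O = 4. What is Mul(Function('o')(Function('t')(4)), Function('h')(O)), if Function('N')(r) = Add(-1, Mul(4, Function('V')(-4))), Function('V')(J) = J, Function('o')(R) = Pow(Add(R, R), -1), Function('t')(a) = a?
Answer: Rational(-17, 8) ≈ -2.1250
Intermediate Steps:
Function('o')(R) = Mul(Rational(1, 2), Pow(R, -1)) (Function('o')(R) = Pow(Mul(2, R), -1) = Mul(Rational(1, 2), Pow(R, -1)))
Function('N')(r) = -17 (Function('N')(r) = Add(-1, Mul(4, -4)) = Add(-1, -16) = -17)
Function('h')(Q) = -17
Mul(Function('o')(Function('t')(4)), Function('h')(O)) = Mul(Mul(Rational(1, 2), Pow(4, -1)), -17) = Mul(Mul(Rational(1, 2), Rational(1, 4)), -17) = Mul(Rational(1, 8), -17) = Rational(-17, 8)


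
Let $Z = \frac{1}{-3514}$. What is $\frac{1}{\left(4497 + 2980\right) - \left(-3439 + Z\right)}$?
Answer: $\frac{3514}{38358825} \approx 9.1609 \cdot 10^{-5}$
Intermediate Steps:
$Z = - \frac{1}{3514} \approx -0.00028458$
$\frac{1}{\left(4497 + 2980\right) - \left(-3439 + Z\right)} = \frac{1}{\left(4497 + 2980\right) + \left(3439 - - \frac{1}{3514}\right)} = \frac{1}{7477 + \left(3439 + \frac{1}{3514}\right)} = \frac{1}{7477 + \frac{12084647}{3514}} = \frac{1}{\frac{38358825}{3514}} = \frac{3514}{38358825}$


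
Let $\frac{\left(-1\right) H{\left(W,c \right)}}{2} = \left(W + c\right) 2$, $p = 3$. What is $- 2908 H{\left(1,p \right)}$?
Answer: $46528$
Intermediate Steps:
$H{\left(W,c \right)} = - 4 W - 4 c$ ($H{\left(W,c \right)} = - 2 \left(W + c\right) 2 = - 2 \left(2 W + 2 c\right) = - 4 W - 4 c$)
$- 2908 H{\left(1,p \right)} = - 2908 \left(\left(-4\right) 1 - 12\right) = - 2908 \left(-4 - 12\right) = \left(-2908\right) \left(-16\right) = 46528$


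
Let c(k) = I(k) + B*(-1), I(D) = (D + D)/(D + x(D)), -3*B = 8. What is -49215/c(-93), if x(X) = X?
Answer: -147645/11 ≈ -13422.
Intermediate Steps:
B = -8/3 (B = -⅓*8 = -8/3 ≈ -2.6667)
I(D) = 1 (I(D) = (D + D)/(D + D) = (2*D)/((2*D)) = (2*D)*(1/(2*D)) = 1)
c(k) = 11/3 (c(k) = 1 - 8/3*(-1) = 1 + 8/3 = 11/3)
-49215/c(-93) = -49215/11/3 = -49215*3/11 = -147645/11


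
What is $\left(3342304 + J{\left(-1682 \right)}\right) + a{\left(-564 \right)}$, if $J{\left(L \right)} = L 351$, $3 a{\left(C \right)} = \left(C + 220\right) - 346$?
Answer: $2751692$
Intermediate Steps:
$a{\left(C \right)} = -42 + \frac{C}{3}$ ($a{\left(C \right)} = \frac{\left(C + 220\right) - 346}{3} = \frac{\left(220 + C\right) - 346}{3} = \frac{-126 + C}{3} = -42 + \frac{C}{3}$)
$J{\left(L \right)} = 351 L$
$\left(3342304 + J{\left(-1682 \right)}\right) + a{\left(-564 \right)} = \left(3342304 + 351 \left(-1682\right)\right) + \left(-42 + \frac{1}{3} \left(-564\right)\right) = \left(3342304 - 590382\right) - 230 = 2751922 - 230 = 2751692$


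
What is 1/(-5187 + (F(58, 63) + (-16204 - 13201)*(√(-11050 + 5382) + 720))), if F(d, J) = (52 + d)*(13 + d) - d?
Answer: I/(5*(-4233807*I + 11762*√1417)) ≈ -4.6728e-8 + 4.8866e-9*I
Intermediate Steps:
F(d, J) = -d + (13 + d)*(52 + d) (F(d, J) = (13 + d)*(52 + d) - d = -d + (13 + d)*(52 + d))
1/(-5187 + (F(58, 63) + (-16204 - 13201)*(√(-11050 + 5382) + 720))) = 1/(-5187 + ((676 + 58² + 64*58) + (-16204 - 13201)*(√(-11050 + 5382) + 720))) = 1/(-5187 + ((676 + 3364 + 3712) - 29405*(√(-5668) + 720))) = 1/(-5187 + (7752 - 29405*(2*I*√1417 + 720))) = 1/(-5187 + (7752 - 29405*(720 + 2*I*√1417))) = 1/(-5187 + (7752 + (-21171600 - 58810*I*√1417))) = 1/(-5187 + (-21163848 - 58810*I*√1417)) = 1/(-21169035 - 58810*I*√1417)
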